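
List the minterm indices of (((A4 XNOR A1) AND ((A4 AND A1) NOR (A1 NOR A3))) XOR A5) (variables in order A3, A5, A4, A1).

Σm(4, 5, 6, 7, 8, 13, 14, 15) = (NOT A3 AND A5 AND NOT A4 AND NOT A1) OR (NOT A3 AND A5 AND NOT A4 AND A1) OR (NOT A3 AND A5 AND A4 AND NOT A1) OR (NOT A3 AND A5 AND A4 AND A1) OR (A3 AND NOT A5 AND NOT A4 AND NOT A1) OR (A3 AND A5 AND NOT A4 AND A1) OR (A3 AND A5 AND A4 AND NOT A1) OR (A3 AND A5 AND A4 AND A1)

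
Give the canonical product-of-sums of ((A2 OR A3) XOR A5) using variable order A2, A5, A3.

ΠM(0, 3, 6, 7) = (A2 OR A5 OR A3) AND (A2 OR NOT A5 OR NOT A3) AND (NOT A2 OR NOT A5 OR A3) AND (NOT A2 OR NOT A5 OR NOT A3)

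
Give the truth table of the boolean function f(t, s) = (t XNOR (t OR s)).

t | s | Output
--------------
0 | 0 | 1
0 | 1 | 0
1 | 0 | 1
1 | 1 | 1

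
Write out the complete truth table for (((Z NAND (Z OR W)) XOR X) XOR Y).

Z | X | W | Y | Output
----------------------
0 | 0 | 0 | 0 | 1
0 | 0 | 0 | 1 | 0
0 | 0 | 1 | 0 | 1
0 | 0 | 1 | 1 | 0
0 | 1 | 0 | 0 | 0
0 | 1 | 0 | 1 | 1
0 | 1 | 1 | 0 | 0
0 | 1 | 1 | 1 | 1
1 | 0 | 0 | 0 | 0
1 | 0 | 0 | 1 | 1
1 | 0 | 1 | 0 | 0
1 | 0 | 1 | 1 | 1
1 | 1 | 0 | 0 | 1
1 | 1 | 0 | 1 | 0
1 | 1 | 1 | 0 | 1
1 | 1 | 1 | 1 | 0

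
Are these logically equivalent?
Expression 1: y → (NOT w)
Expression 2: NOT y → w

No, Inverse is not equivalent to original (counterexample: y=0, w=0)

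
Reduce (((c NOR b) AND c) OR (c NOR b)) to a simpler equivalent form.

By absorption (E OR (E AND v) = E):
= (c NOR b)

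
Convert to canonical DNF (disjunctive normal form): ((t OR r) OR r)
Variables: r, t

(NOT r AND t) OR (r AND NOT t) OR (r AND t)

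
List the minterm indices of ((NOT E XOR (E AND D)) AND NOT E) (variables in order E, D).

Σm(0, 1) = (NOT E AND NOT D) OR (NOT E AND D)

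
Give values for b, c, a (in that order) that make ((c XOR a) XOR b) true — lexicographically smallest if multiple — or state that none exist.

b=0, c=0, a=1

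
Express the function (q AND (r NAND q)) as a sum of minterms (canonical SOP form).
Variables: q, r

Σm(2) = (q AND NOT r)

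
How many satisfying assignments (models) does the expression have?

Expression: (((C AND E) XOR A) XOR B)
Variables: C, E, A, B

Satisfying assignments: (0,0,0,1), (0,0,1,0), (0,1,0,1), (0,1,1,0), (1,0,0,1), (1,0,1,0), (1,1,0,0), (1,1,1,1)
Count: 8 out of 16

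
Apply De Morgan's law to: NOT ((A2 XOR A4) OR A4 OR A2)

NOT (A2 XOR A4) AND NOT A4 AND NOT A2
De Morgan's: NOT(OR of terms) = AND of negations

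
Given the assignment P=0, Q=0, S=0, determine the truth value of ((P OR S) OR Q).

Substituting: ((0 OR 0) OR 0)
= 0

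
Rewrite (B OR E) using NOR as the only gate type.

((B NOR E) NOR (B NOR E))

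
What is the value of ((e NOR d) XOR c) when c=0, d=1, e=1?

Substituting: ((1 NOR 1) XOR 0)
= 0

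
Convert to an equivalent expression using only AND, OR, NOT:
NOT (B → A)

B AND NOT A
(Negated implication: NOT(A → B) = A AND NOT B)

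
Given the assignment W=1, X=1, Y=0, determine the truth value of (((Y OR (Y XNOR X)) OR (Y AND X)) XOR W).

Substituting: (((0 OR (0 XNOR 1)) OR (0 AND 1)) XOR 1)
= 1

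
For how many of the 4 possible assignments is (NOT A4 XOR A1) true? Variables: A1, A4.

Satisfying assignments: (0,0), (1,1)
Count: 2 out of 4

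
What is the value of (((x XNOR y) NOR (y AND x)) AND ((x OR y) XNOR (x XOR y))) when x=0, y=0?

Substituting: (((0 XNOR 0) NOR (0 AND 0)) AND ((0 OR 0) XNOR (0 XOR 0)))
= 0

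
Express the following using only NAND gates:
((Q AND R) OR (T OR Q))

((((Q NAND R) NAND (Q NAND R)) NAND ((Q NAND R) NAND (Q NAND R))) NAND (((T NAND T) NAND (Q NAND Q)) NAND ((T NAND T) NAND (Q NAND Q))))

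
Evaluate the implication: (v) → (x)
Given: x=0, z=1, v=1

Antecedent (v) = 1; consequent (x) = 0.
1 → 0 = 0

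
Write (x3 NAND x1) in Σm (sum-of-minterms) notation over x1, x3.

Σm(0, 1, 2) = (NOT x1 AND NOT x3) OR (NOT x1 AND x3) OR (x1 AND NOT x3)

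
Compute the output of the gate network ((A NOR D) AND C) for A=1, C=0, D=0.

Substituting: ((1 NOR 0) AND 0)
= 0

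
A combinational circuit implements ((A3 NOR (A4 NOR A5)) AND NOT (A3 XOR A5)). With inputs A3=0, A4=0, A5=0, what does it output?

Substituting: ((0 NOR (0 NOR 0)) AND NOT (0 XOR 0))
= 0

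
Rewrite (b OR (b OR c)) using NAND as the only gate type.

((b NAND b) NAND (((b NAND b) NAND (c NAND c)) NAND ((b NAND b) NAND (c NAND c))))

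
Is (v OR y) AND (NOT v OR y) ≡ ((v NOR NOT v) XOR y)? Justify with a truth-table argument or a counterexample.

Yes, they are equivalent — the two output columns agree on all 4 assignments:
v | y | Expression 1 | Expression 2
-----------------------------------
0 | 0 | 0 | 0
0 | 1 | 1 | 1
1 | 0 | 0 | 0
1 | 1 | 1 | 1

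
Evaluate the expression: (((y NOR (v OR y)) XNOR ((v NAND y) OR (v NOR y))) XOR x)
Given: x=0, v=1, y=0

Substituting: (((0 NOR (1 OR 0)) XNOR ((1 NAND 0) OR (1 NOR 0))) XOR 0)
= 0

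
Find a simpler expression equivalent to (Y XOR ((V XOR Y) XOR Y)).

By XOR self-cancellation ((E XOR v) XOR v = E):
= (V XOR Y)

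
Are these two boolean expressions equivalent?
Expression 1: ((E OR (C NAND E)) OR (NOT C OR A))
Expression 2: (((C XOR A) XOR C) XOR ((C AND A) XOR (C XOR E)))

No. Counterexample: with C=0, E=0, A=0, Expression 1 = 1 but Expression 2 = 0.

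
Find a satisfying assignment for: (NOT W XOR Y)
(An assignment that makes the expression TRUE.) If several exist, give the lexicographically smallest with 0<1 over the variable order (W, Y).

W=0, Y=0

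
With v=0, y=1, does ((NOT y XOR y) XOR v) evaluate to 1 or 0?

Substituting: ((NOT 1 XOR 1) XOR 0)
= 1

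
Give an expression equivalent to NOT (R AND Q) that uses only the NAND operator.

(((R NAND Q) NAND (R NAND Q)) NAND ((R NAND Q) NAND (R NAND Q)))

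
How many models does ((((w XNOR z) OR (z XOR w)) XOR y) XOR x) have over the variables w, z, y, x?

Satisfying assignments: (0,0,0,0), (0,0,1,1), (0,1,0,0), (0,1,1,1), (1,0,0,0), (1,0,1,1), (1,1,0,0), (1,1,1,1)
Count: 8 out of 16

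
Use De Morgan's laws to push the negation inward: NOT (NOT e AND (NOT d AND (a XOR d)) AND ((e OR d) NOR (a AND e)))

e OR NOT (NOT d AND (a XOR d)) OR NOT ((e OR d) NOR (a AND e))
De Morgan's: NOT(AND of terms) = OR of negations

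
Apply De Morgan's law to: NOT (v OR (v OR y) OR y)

NOT v AND NOT (v OR y) AND NOT y
De Morgan's: NOT(OR of terms) = AND of negations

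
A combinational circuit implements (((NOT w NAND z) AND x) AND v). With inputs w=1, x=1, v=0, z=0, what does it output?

Substituting: (((NOT 1 NAND 0) AND 1) AND 0)
= 0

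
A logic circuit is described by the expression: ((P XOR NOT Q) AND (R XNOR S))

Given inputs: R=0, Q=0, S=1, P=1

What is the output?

Substituting: ((1 XOR NOT 0) AND (0 XNOR 1))
= 0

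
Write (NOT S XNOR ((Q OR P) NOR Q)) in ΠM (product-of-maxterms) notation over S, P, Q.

ΠM(1, 2, 3, 4) = (S OR P OR NOT Q) AND (S OR NOT P OR Q) AND (S OR NOT P OR NOT Q) AND (NOT S OR P OR Q)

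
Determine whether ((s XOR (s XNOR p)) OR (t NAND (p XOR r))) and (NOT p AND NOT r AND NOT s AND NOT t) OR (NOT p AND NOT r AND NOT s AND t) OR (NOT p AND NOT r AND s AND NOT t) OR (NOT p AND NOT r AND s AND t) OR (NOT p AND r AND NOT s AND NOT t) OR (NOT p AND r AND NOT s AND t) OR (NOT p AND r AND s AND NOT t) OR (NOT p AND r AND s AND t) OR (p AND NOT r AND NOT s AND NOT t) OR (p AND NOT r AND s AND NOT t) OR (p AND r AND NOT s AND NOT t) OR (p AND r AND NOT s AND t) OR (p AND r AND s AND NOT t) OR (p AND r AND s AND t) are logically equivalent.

Yes, they are equivalent — the two output columns agree on all 16 assignments:
p | r | s | t | Expression 1 | Expression 2
-------------------------------------------
0 | 0 | 0 | 0 | 1 | 1
0 | 0 | 0 | 1 | 1 | 1
0 | 0 | 1 | 0 | 1 | 1
0 | 0 | 1 | 1 | 1 | 1
0 | 1 | 0 | 0 | 1 | 1
0 | 1 | 0 | 1 | 1 | 1
0 | 1 | 1 | 0 | 1 | 1
0 | 1 | 1 | 1 | 1 | 1
1 | 0 | 0 | 0 | 1 | 1
1 | 0 | 0 | 1 | 0 | 0
1 | 0 | 1 | 0 | 1 | 1
1 | 0 | 1 | 1 | 0 | 0
1 | 1 | 0 | 0 | 1 | 1
1 | 1 | 0 | 1 | 1 | 1
1 | 1 | 1 | 0 | 1 | 1
1 | 1 | 1 | 1 | 1 | 1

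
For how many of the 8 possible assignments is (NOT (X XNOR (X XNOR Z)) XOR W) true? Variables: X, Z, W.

Satisfying assignments: (0,0,0), (0,1,1), (1,0,0), (1,1,1)
Count: 4 out of 8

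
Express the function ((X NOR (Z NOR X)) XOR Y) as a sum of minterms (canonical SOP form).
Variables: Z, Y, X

Σm(2, 3, 4, 7) = (NOT Z AND Y AND NOT X) OR (NOT Z AND Y AND X) OR (Z AND NOT Y AND NOT X) OR (Z AND Y AND X)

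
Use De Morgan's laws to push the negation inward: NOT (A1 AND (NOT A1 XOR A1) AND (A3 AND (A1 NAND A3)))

NOT A1 OR NOT (NOT A1 XOR A1) OR NOT (A3 AND (A1 NAND A3))
De Morgan's: NOT(AND of terms) = OR of negations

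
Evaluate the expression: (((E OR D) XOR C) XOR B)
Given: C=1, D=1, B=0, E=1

Substituting: (((1 OR 1) XOR 1) XOR 0)
= 0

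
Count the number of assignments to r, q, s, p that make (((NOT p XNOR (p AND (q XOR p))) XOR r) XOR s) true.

Satisfying assignments: (0,0,1,0), (0,0,1,1), (0,1,0,1), (0,1,1,0), (1,0,0,0), (1,0,0,1), (1,1,0,0), (1,1,1,1)
Count: 8 out of 16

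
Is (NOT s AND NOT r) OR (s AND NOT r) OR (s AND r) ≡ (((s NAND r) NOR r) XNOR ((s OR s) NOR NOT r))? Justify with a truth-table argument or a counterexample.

Yes, they are equivalent — the two output columns agree on all 4 assignments:
s | r | Expression 1 | Expression 2
-----------------------------------
0 | 0 | 1 | 1
0 | 1 | 0 | 0
1 | 0 | 1 | 1
1 | 1 | 1 | 1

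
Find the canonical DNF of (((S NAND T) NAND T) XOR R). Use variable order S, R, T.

(NOT S AND NOT R AND NOT T) OR (NOT S AND R AND T) OR (S AND NOT R AND NOT T) OR (S AND NOT R AND T)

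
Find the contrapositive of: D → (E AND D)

Contrapositive: NOT (E AND D) → NOT D
Note: A statement and its contrapositive are logically equivalent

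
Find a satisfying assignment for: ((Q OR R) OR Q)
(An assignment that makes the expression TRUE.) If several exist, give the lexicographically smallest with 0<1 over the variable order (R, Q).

R=0, Q=1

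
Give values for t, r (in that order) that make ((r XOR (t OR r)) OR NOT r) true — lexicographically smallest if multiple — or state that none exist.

t=0, r=0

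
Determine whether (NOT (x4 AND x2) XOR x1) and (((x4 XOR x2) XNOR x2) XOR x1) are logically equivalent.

No. Counterexample: with x2=0, x4=1, x1=0, Expression 1 = 1 but Expression 2 = 0.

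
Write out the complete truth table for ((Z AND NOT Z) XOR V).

V | Z | Output
--------------
0 | 0 | 0
0 | 1 | 0
1 | 0 | 1
1 | 1 | 1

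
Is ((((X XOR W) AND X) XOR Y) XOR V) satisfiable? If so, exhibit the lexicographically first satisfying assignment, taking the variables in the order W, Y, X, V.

W=0, Y=0, X=0, V=1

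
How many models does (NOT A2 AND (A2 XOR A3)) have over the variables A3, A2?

Satisfying assignments: (1,0)
Count: 1 out of 4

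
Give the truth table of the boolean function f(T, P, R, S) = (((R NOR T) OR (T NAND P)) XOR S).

T | P | R | S | Output
----------------------
0 | 0 | 0 | 0 | 1
0 | 0 | 0 | 1 | 0
0 | 0 | 1 | 0 | 1
0 | 0 | 1 | 1 | 0
0 | 1 | 0 | 0 | 1
0 | 1 | 0 | 1 | 0
0 | 1 | 1 | 0 | 1
0 | 1 | 1 | 1 | 0
1 | 0 | 0 | 0 | 1
1 | 0 | 0 | 1 | 0
1 | 0 | 1 | 0 | 1
1 | 0 | 1 | 1 | 0
1 | 1 | 0 | 0 | 0
1 | 1 | 0 | 1 | 1
1 | 1 | 1 | 0 | 0
1 | 1 | 1 | 1 | 1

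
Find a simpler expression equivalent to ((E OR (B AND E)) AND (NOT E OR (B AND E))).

By distribution ((E OR v) AND (E OR NOT v) = E):
= (B AND E)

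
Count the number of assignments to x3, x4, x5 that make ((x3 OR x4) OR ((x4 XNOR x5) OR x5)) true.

Satisfying assignments: (0,0,0), (0,0,1), (0,1,0), (0,1,1), (1,0,0), (1,0,1), (1,1,0), (1,1,1)
Count: 8 out of 8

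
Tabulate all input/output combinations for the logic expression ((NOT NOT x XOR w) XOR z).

x | w | z | Output
------------------
0 | 0 | 0 | 0
0 | 0 | 1 | 1
0 | 1 | 0 | 1
0 | 1 | 1 | 0
1 | 0 | 0 | 1
1 | 0 | 1 | 0
1 | 1 | 0 | 0
1 | 1 | 1 | 1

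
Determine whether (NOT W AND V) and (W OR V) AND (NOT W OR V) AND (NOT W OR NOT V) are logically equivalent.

Yes, they are equivalent — the two output columns agree on all 4 assignments:
W | V | Expression 1 | Expression 2
-----------------------------------
0 | 0 | 0 | 0
0 | 1 | 1 | 1
1 | 0 | 0 | 0
1 | 1 | 0 | 0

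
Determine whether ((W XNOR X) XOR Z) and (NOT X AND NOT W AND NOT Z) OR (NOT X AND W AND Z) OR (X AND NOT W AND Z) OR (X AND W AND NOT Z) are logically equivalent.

Yes, they are equivalent — the two output columns agree on all 8 assignments:
X | W | Z | Expression 1 | Expression 2
---------------------------------------
0 | 0 | 0 | 1 | 1
0 | 0 | 1 | 0 | 0
0 | 1 | 0 | 0 | 0
0 | 1 | 1 | 1 | 1
1 | 0 | 0 | 0 | 0
1 | 0 | 1 | 1 | 1
1 | 1 | 0 | 1 | 1
1 | 1 | 1 | 0 | 0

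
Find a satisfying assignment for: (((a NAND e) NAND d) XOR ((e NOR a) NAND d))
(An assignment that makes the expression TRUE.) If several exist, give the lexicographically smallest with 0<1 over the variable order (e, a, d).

e=0, a=1, d=1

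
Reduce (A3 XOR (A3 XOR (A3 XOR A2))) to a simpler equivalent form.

By XOR self-cancellation ((E XOR v) XOR v = E):
= (A3 XOR A2)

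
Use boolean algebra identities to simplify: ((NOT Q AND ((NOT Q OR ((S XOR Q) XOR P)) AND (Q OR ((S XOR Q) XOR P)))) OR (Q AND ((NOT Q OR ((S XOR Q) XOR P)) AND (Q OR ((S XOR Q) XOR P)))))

By distribution ((E AND v) OR (E AND NOT v) = E) then distribution ((E OR v) AND (E OR NOT v) = E):
= ((S XOR Q) XOR P)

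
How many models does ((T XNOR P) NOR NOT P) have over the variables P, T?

Satisfying assignments: (1,0)
Count: 1 out of 4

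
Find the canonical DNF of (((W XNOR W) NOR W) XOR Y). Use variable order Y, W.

(Y AND NOT W) OR (Y AND W)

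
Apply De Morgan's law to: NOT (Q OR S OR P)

NOT Q AND NOT S AND NOT P
De Morgan's: NOT(OR of terms) = AND of negations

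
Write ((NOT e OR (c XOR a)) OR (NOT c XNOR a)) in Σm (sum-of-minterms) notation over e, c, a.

Σm(0, 1, 2, 3, 5, 6) = (NOT e AND NOT c AND NOT a) OR (NOT e AND NOT c AND a) OR (NOT e AND c AND NOT a) OR (NOT e AND c AND a) OR (e AND NOT c AND a) OR (e AND c AND NOT a)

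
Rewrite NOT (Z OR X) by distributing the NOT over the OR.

NOT Z AND NOT X
De Morgan's: NOT(OR of terms) = AND of negations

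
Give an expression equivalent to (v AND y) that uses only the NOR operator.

((v NOR v) NOR (y NOR y))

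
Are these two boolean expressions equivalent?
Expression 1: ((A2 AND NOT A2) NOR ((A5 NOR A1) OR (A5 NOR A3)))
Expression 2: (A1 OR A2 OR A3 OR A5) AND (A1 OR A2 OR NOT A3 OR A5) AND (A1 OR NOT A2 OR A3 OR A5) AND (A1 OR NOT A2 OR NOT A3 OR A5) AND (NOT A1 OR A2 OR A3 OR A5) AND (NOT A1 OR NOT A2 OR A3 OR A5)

Yes, they are equivalent — the two output columns agree on all 16 assignments:
A1 | A2 | A3 | A5 | Expression 1 | Expression 2
-----------------------------------------------
0 | 0 | 0 | 0 | 0 | 0
0 | 0 | 0 | 1 | 1 | 1
0 | 0 | 1 | 0 | 0 | 0
0 | 0 | 1 | 1 | 1 | 1
0 | 1 | 0 | 0 | 0 | 0
0 | 1 | 0 | 1 | 1 | 1
0 | 1 | 1 | 0 | 0 | 0
0 | 1 | 1 | 1 | 1 | 1
1 | 0 | 0 | 0 | 0 | 0
1 | 0 | 0 | 1 | 1 | 1
1 | 0 | 1 | 0 | 1 | 1
1 | 0 | 1 | 1 | 1 | 1
1 | 1 | 0 | 0 | 0 | 0
1 | 1 | 0 | 1 | 1 | 1
1 | 1 | 1 | 0 | 1 | 1
1 | 1 | 1 | 1 | 1 | 1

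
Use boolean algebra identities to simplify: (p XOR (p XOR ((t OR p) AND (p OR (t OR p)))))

By XOR self-cancellation ((E XOR v) XOR v = E) then absorption (E AND (E OR v) = E):
= (t OR p)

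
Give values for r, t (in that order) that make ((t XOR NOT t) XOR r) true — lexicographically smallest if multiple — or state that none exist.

r=0, t=0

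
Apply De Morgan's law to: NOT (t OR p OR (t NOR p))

NOT t AND NOT p AND NOT (t NOR p)
De Morgan's: NOT(OR of terms) = AND of negations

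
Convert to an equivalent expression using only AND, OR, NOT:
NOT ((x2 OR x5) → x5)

(x2 OR x5) AND NOT x5
(Negated implication: NOT(A → B) = A AND NOT B)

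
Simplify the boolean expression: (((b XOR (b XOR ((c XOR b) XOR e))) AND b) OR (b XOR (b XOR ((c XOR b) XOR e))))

By absorption (E OR (E AND v) = E) then XOR self-cancellation ((E XOR v) XOR v = E):
= ((c XOR b) XOR e)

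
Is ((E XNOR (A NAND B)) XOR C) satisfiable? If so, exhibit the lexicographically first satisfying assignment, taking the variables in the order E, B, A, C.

E=0, B=0, A=0, C=1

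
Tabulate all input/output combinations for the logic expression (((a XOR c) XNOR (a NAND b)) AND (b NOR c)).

a | c | b | Output
------------------
0 | 0 | 0 | 0
0 | 0 | 1 | 0
0 | 1 | 0 | 0
0 | 1 | 1 | 0
1 | 0 | 0 | 1
1 | 0 | 1 | 0
1 | 1 | 0 | 0
1 | 1 | 1 | 0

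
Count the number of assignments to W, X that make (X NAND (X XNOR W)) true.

Satisfying assignments: (0,0), (0,1), (1,0)
Count: 3 out of 4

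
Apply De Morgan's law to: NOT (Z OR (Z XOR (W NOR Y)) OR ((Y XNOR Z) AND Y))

NOT Z AND NOT (Z XOR (W NOR Y)) AND NOT ((Y XNOR Z) AND Y)
De Morgan's: NOT(OR of terms) = AND of negations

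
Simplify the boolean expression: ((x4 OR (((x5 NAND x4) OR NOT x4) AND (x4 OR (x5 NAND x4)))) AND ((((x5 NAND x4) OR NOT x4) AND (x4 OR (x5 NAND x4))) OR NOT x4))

By distribution ((E OR v) AND (E OR NOT v) = E) then distribution ((E OR v) AND (E OR NOT v) = E):
= (x5 NAND x4)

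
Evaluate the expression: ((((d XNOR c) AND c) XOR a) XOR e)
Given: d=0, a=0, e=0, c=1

Substituting: ((((0 XNOR 1) AND 1) XOR 0) XOR 0)
= 0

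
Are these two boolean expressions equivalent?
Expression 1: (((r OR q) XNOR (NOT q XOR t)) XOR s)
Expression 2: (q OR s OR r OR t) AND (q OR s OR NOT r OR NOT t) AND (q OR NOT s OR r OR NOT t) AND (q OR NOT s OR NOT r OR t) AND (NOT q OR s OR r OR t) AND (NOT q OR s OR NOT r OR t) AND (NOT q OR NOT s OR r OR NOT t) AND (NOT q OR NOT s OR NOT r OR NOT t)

Yes, they are equivalent — the two output columns agree on all 16 assignments:
q | s | r | t | Expression 1 | Expression 2
-------------------------------------------
0 | 0 | 0 | 0 | 0 | 0
0 | 0 | 0 | 1 | 1 | 1
0 | 0 | 1 | 0 | 1 | 1
0 | 0 | 1 | 1 | 0 | 0
0 | 1 | 0 | 0 | 1 | 1
0 | 1 | 0 | 1 | 0 | 0
0 | 1 | 1 | 0 | 0 | 0
0 | 1 | 1 | 1 | 1 | 1
1 | 0 | 0 | 0 | 0 | 0
1 | 0 | 0 | 1 | 1 | 1
1 | 0 | 1 | 0 | 0 | 0
1 | 0 | 1 | 1 | 1 | 1
1 | 1 | 0 | 0 | 1 | 1
1 | 1 | 0 | 1 | 0 | 0
1 | 1 | 1 | 0 | 1 | 1
1 | 1 | 1 | 1 | 0 | 0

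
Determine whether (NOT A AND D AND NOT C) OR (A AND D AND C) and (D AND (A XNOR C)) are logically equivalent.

Yes, they are equivalent — the two output columns agree on all 8 assignments:
A | D | C | Expression 1 | Expression 2
---------------------------------------
0 | 0 | 0 | 0 | 0
0 | 0 | 1 | 0 | 0
0 | 1 | 0 | 1 | 1
0 | 1 | 1 | 0 | 0
1 | 0 | 0 | 0 | 0
1 | 0 | 1 | 0 | 0
1 | 1 | 0 | 0 | 0
1 | 1 | 1 | 1 | 1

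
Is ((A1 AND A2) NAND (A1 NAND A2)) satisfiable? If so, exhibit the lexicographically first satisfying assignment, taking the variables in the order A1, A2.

A1=0, A2=0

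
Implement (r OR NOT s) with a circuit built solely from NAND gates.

((r NAND r) NAND ((s NAND s) NAND (s NAND s)))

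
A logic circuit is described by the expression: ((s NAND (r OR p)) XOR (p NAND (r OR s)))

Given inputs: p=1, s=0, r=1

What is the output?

Substituting: ((0 NAND (1 OR 1)) XOR (1 NAND (1 OR 0)))
= 1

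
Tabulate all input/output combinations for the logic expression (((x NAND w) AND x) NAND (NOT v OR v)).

x | w | v | Output
------------------
0 | 0 | 0 | 1
0 | 0 | 1 | 1
0 | 1 | 0 | 1
0 | 1 | 1 | 1
1 | 0 | 0 | 0
1 | 0 | 1 | 0
1 | 1 | 0 | 1
1 | 1 | 1 | 1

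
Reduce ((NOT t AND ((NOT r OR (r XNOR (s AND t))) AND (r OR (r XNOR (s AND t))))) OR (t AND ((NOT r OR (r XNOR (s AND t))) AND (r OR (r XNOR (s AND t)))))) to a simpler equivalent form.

By distribution ((E AND v) OR (E AND NOT v) = E) then distribution ((E OR v) AND (E OR NOT v) = E):
= (r XNOR (s AND t))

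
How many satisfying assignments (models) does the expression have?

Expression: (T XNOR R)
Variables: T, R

Satisfying assignments: (0,0), (1,1)
Count: 2 out of 4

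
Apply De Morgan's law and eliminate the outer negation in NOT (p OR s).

NOT p AND NOT s
De Morgan's: NOT(OR of terms) = AND of negations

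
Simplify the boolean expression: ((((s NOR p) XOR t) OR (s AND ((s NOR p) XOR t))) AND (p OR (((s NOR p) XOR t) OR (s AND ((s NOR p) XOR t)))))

By absorption (E AND (E OR v) = E) then absorption (E OR (E AND v) = E):
= ((s NOR p) XOR t)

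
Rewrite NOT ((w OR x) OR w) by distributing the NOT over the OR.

NOT (w OR x) AND NOT w
De Morgan's: NOT(OR of terms) = AND of negations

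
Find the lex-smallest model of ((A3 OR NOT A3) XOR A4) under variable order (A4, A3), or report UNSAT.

A4=0, A3=0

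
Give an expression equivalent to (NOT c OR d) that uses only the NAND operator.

(((c NAND c) NAND (c NAND c)) NAND (d NAND d))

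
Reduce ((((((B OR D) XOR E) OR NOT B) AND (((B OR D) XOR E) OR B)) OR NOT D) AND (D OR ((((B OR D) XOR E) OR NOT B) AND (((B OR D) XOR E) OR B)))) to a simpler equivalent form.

By distribution ((E OR v) AND (E OR NOT v) = E) then distribution ((E OR v) AND (E OR NOT v) = E):
= ((B OR D) XOR E)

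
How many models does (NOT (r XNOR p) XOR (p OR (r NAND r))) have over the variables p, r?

Satisfying assignments: (0,0), (0,1), (1,1)
Count: 3 out of 4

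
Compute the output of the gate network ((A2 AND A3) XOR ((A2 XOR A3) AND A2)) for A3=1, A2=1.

Substituting: ((1 AND 1) XOR ((1 XOR 1) AND 1))
= 1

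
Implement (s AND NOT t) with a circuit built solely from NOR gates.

((s NOR s) NOR ((t NOR t) NOR (t NOR t)))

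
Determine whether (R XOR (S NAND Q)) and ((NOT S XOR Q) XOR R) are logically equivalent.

No. Counterexample: with Q=0, S=1, R=0, Expression 1 = 1 but Expression 2 = 0.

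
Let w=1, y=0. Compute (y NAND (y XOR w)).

Substituting: (0 NAND (0 XOR 1))
= 1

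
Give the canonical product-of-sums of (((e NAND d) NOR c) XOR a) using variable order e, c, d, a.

ΠM(0, 2, 4, 6, 8, 11, 12, 14) = (e OR c OR d OR a) AND (e OR c OR NOT d OR a) AND (e OR NOT c OR d OR a) AND (e OR NOT c OR NOT d OR a) AND (NOT e OR c OR d OR a) AND (NOT e OR c OR NOT d OR NOT a) AND (NOT e OR NOT c OR d OR a) AND (NOT e OR NOT c OR NOT d OR a)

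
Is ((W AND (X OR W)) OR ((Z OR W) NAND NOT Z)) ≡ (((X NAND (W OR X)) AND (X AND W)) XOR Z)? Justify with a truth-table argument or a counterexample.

No. Counterexample: with W=0, Z=0, X=0, Expression 1 = 1 but Expression 2 = 0.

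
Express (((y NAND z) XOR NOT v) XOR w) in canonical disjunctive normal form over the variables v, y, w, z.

(NOT v AND NOT y AND w AND NOT z) OR (NOT v AND NOT y AND w AND z) OR (NOT v AND y AND NOT w AND z) OR (NOT v AND y AND w AND NOT z) OR (v AND NOT y AND NOT w AND NOT z) OR (v AND NOT y AND NOT w AND z) OR (v AND y AND NOT w AND NOT z) OR (v AND y AND w AND z)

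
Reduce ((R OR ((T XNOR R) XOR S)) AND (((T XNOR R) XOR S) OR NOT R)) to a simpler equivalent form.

By distribution ((E OR v) AND (E OR NOT v) = E):
= ((T XNOR R) XOR S)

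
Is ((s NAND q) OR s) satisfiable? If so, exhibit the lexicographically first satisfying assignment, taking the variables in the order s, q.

s=0, q=0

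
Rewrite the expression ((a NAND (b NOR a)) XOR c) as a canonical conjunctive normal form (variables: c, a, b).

(NOT c OR a OR b) AND (NOT c OR a OR NOT b) AND (NOT c OR NOT a OR b) AND (NOT c OR NOT a OR NOT b)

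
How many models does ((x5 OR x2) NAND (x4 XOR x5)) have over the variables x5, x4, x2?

Satisfying assignments: (0,0,0), (0,0,1), (0,1,0), (1,1,0), (1,1,1)
Count: 5 out of 8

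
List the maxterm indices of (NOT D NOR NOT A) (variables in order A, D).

ΠM(0, 1, 2) = (A OR D) AND (A OR NOT D) AND (NOT A OR D)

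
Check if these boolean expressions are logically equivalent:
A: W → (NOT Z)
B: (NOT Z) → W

No, Converse is not equivalent to original (counterexample: W=0, Z=0)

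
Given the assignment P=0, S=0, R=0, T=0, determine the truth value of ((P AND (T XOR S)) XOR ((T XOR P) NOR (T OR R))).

Substituting: ((0 AND (0 XOR 0)) XOR ((0 XOR 0) NOR (0 OR 0)))
= 1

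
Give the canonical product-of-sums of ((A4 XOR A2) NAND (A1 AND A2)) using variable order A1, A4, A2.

ΠM(5) = (NOT A1 OR A4 OR NOT A2)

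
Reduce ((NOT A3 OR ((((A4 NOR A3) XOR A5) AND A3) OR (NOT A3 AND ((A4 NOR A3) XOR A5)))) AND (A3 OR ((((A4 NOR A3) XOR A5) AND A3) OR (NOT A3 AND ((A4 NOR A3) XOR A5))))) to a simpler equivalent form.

By distribution ((E OR v) AND (E OR NOT v) = E) then distribution ((E AND v) OR (E AND NOT v) = E):
= ((A4 NOR A3) XOR A5)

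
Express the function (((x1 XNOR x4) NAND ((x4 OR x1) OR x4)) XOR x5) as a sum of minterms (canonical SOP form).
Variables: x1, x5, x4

Σm(0, 1, 4, 7) = (NOT x1 AND NOT x5 AND NOT x4) OR (NOT x1 AND NOT x5 AND x4) OR (x1 AND NOT x5 AND NOT x4) OR (x1 AND x5 AND x4)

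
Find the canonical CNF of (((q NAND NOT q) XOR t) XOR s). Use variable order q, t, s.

(q OR t OR NOT s) AND (q OR NOT t OR s) AND (NOT q OR t OR NOT s) AND (NOT q OR NOT t OR s)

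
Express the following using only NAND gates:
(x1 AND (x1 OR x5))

((x1 NAND ((x1 NAND x1) NAND (x5 NAND x5))) NAND (x1 NAND ((x1 NAND x1) NAND (x5 NAND x5))))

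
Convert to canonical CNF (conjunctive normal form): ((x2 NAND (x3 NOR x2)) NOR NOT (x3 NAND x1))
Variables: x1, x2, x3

(x1 OR x2 OR x3) AND (x1 OR x2 OR NOT x3) AND (x1 OR NOT x2 OR x3) AND (x1 OR NOT x2 OR NOT x3) AND (NOT x1 OR x2 OR x3) AND (NOT x1 OR x2 OR NOT x3) AND (NOT x1 OR NOT x2 OR x3) AND (NOT x1 OR NOT x2 OR NOT x3)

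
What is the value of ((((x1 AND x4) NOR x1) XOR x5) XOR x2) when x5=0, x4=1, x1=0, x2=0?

Substituting: ((((0 AND 1) NOR 0) XOR 0) XOR 0)
= 1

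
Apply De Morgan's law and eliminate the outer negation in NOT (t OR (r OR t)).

NOT t AND NOT (r OR t)
De Morgan's: NOT(OR of terms) = AND of negations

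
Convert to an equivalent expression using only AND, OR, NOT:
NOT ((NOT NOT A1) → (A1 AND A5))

(NOT NOT A1) AND NOT (A1 AND A5)
(Negated implication: NOT(A → B) = A AND NOT B)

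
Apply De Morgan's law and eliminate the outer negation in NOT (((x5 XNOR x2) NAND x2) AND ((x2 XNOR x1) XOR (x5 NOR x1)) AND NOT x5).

NOT ((x5 XNOR x2) NAND x2) OR NOT ((x2 XNOR x1) XOR (x5 NOR x1)) OR x5
De Morgan's: NOT(AND of terms) = OR of negations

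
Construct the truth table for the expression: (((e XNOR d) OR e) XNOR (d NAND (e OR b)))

b | d | e | Output
------------------
0 | 0 | 0 | 1
0 | 0 | 1 | 1
0 | 1 | 0 | 0
0 | 1 | 1 | 0
1 | 0 | 0 | 1
1 | 0 | 1 | 1
1 | 1 | 0 | 1
1 | 1 | 1 | 0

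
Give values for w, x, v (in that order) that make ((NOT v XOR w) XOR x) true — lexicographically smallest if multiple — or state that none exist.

w=0, x=0, v=0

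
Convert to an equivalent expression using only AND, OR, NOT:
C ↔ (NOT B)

(C AND (NOT B)) OR (NOT C AND B)
(Biconditional = both true or both false)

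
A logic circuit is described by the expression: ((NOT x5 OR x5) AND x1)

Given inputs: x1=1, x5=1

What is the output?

Substituting: ((NOT 1 OR 1) AND 1)
= 1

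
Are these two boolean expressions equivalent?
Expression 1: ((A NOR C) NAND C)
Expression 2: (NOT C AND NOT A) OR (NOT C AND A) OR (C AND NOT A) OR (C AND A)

Yes, they are equivalent — the two output columns agree on all 4 assignments:
C | A | Expression 1 | Expression 2
-----------------------------------
0 | 0 | 1 | 1
0 | 1 | 1 | 1
1 | 0 | 1 | 1
1 | 1 | 1 | 1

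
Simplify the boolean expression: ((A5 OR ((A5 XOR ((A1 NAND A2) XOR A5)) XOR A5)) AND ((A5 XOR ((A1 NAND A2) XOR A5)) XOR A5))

By absorption (E AND (E OR v) = E) then XOR self-cancellation ((E XOR v) XOR v = E):
= ((A1 NAND A2) XOR A5)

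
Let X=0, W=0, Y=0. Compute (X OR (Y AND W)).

Substituting: (0 OR (0 AND 0))
= 0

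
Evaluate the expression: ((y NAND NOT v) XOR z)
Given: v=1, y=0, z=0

Substituting: ((0 NAND NOT 1) XOR 0)
= 1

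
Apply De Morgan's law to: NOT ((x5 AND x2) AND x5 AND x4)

NOT (x5 AND x2) OR NOT x5 OR NOT x4
De Morgan's: NOT(AND of terms) = OR of negations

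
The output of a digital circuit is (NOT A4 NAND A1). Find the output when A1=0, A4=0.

Substituting: (NOT 0 NAND 0)
= 1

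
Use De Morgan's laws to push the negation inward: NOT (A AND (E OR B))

NOT A OR NOT (E OR B)
De Morgan's: NOT(AND of terms) = OR of negations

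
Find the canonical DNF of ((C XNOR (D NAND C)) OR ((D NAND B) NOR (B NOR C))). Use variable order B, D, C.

(NOT B AND NOT D AND C) OR (B AND NOT D AND C) OR (B AND D AND NOT C) OR (B AND D AND C)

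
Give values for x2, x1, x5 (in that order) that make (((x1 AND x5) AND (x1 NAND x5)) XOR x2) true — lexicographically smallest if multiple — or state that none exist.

x2=1, x1=0, x5=0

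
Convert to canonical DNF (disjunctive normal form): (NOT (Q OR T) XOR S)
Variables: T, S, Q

(NOT T AND NOT S AND NOT Q) OR (NOT T AND S AND Q) OR (T AND S AND NOT Q) OR (T AND S AND Q)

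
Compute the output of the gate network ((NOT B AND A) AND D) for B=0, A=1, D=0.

Substituting: ((NOT 0 AND 1) AND 0)
= 0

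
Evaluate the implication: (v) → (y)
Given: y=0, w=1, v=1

Antecedent (v) = 1; consequent (y) = 0.
1 → 0 = 0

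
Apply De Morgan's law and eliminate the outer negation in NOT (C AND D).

NOT C OR NOT D
De Morgan's: NOT(AND of terms) = OR of negations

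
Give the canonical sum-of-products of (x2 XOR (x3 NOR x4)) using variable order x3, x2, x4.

Σm(0, 3, 6, 7) = (NOT x3 AND NOT x2 AND NOT x4) OR (NOT x3 AND x2 AND x4) OR (x3 AND x2 AND NOT x4) OR (x3 AND x2 AND x4)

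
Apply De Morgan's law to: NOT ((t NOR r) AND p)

NOT (t NOR r) OR NOT p
De Morgan's: NOT(AND of terms) = OR of negations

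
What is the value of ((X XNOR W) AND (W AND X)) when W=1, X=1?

Substituting: ((1 XNOR 1) AND (1 AND 1))
= 1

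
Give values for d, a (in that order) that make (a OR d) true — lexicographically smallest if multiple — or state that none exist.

d=0, a=1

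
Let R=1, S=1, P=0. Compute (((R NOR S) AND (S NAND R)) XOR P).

Substituting: (((1 NOR 1) AND (1 NAND 1)) XOR 0)
= 0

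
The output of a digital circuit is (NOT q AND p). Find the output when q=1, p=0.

Substituting: (NOT 1 AND 0)
= 0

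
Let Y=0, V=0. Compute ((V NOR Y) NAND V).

Substituting: ((0 NOR 0) NAND 0)
= 1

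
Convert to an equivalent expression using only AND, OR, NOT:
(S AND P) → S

NOT (S AND P) OR S
(Implication elimination: A → B = NOT A OR B)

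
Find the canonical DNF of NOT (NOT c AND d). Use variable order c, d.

(NOT c AND NOT d) OR (c AND NOT d) OR (c AND d)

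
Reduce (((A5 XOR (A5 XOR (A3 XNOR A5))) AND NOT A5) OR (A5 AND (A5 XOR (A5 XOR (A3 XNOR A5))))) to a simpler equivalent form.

By distribution ((E AND v) OR (E AND NOT v) = E) then XOR self-cancellation ((E XOR v) XOR v = E):
= (A3 XNOR A5)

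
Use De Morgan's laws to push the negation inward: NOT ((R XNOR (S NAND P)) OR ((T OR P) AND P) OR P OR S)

NOT (R XNOR (S NAND P)) AND NOT ((T OR P) AND P) AND NOT P AND NOT S
De Morgan's: NOT(OR of terms) = AND of negations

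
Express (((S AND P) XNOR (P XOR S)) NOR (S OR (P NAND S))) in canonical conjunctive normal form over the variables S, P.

(S OR P) AND (S OR NOT P) AND (NOT S OR P) AND (NOT S OR NOT P)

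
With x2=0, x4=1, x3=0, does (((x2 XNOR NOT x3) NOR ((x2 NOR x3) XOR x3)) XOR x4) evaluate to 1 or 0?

Substituting: (((0 XNOR NOT 0) NOR ((0 NOR 0) XOR 0)) XOR 1)
= 1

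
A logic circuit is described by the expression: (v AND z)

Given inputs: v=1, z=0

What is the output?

Substituting: (1 AND 0)
= 0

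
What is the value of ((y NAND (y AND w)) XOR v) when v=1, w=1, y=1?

Substituting: ((1 NAND (1 AND 1)) XOR 1)
= 1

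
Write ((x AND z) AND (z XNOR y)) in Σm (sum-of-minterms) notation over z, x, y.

Σm(7) = (z AND x AND y)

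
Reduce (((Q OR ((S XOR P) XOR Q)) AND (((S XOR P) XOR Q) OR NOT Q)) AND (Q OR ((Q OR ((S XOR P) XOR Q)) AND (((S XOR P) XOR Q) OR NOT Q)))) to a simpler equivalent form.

By absorption (E AND (E OR v) = E) then distribution ((E OR v) AND (E OR NOT v) = E):
= ((S XOR P) XOR Q)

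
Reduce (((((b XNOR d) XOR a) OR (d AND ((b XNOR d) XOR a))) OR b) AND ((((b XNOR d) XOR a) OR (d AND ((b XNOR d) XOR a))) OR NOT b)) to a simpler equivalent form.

By distribution ((E OR v) AND (E OR NOT v) = E) then absorption (E OR (E AND v) = E):
= ((b XNOR d) XOR a)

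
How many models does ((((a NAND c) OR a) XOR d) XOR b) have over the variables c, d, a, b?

Satisfying assignments: (0,0,0,0), (0,0,1,0), (0,1,0,1), (0,1,1,1), (1,0,0,0), (1,0,1,0), (1,1,0,1), (1,1,1,1)
Count: 8 out of 16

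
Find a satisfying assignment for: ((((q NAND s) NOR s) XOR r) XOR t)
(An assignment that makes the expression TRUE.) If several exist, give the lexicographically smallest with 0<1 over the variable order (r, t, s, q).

r=0, t=1, s=0, q=0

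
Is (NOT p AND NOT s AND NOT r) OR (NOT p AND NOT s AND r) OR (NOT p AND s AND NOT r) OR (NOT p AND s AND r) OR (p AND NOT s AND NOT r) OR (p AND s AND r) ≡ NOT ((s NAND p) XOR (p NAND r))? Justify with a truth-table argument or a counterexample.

Yes, they are equivalent — the two output columns agree on all 8 assignments:
p | s | r | Expression 1 | Expression 2
---------------------------------------
0 | 0 | 0 | 1 | 1
0 | 0 | 1 | 1 | 1
0 | 1 | 0 | 1 | 1
0 | 1 | 1 | 1 | 1
1 | 0 | 0 | 1 | 1
1 | 0 | 1 | 0 | 0
1 | 1 | 0 | 0 | 0
1 | 1 | 1 | 1 | 1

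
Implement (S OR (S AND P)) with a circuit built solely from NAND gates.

((S NAND S) NAND (((S NAND P) NAND (S NAND P)) NAND ((S NAND P) NAND (S NAND P))))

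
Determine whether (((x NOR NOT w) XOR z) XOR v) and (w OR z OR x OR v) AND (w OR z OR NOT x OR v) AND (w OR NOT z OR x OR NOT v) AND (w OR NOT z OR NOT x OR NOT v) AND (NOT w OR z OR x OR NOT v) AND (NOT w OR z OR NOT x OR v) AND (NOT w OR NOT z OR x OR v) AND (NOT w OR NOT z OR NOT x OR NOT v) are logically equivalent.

Yes, they are equivalent — the two output columns agree on all 16 assignments:
w | z | x | v | Expression 1 | Expression 2
-------------------------------------------
0 | 0 | 0 | 0 | 0 | 0
0 | 0 | 0 | 1 | 1 | 1
0 | 0 | 1 | 0 | 0 | 0
0 | 0 | 1 | 1 | 1 | 1
0 | 1 | 0 | 0 | 1 | 1
0 | 1 | 0 | 1 | 0 | 0
0 | 1 | 1 | 0 | 1 | 1
0 | 1 | 1 | 1 | 0 | 0
1 | 0 | 0 | 0 | 1 | 1
1 | 0 | 0 | 1 | 0 | 0
1 | 0 | 1 | 0 | 0 | 0
1 | 0 | 1 | 1 | 1 | 1
1 | 1 | 0 | 0 | 0 | 0
1 | 1 | 0 | 1 | 1 | 1
1 | 1 | 1 | 0 | 1 | 1
1 | 1 | 1 | 1 | 0 | 0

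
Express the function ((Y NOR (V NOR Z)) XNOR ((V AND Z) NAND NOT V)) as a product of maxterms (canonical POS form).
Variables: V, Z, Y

ΠM(0, 1, 3, 5, 7) = (V OR Z OR Y) AND (V OR Z OR NOT Y) AND (V OR NOT Z OR NOT Y) AND (NOT V OR Z OR NOT Y) AND (NOT V OR NOT Z OR NOT Y)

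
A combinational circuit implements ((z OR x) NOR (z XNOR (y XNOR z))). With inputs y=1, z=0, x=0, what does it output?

Substituting: ((0 OR 0) NOR (0 XNOR (1 XNOR 0)))
= 0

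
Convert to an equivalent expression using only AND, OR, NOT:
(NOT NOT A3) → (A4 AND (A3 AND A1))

NOT A3 OR (A4 AND (A3 AND A1))
(Implication elimination: A → B = NOT A OR B)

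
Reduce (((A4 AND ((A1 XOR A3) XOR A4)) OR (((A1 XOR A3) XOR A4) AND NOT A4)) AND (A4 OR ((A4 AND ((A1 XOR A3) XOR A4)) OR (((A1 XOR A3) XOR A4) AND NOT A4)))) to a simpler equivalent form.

By absorption (E AND (E OR v) = E) then distribution ((E AND v) OR (E AND NOT v) = E):
= ((A1 XOR A3) XOR A4)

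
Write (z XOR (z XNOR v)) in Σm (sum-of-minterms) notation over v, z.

Σm(0, 1) = (NOT v AND NOT z) OR (NOT v AND z)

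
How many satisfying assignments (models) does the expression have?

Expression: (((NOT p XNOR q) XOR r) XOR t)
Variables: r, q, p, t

Satisfying assignments: (0,0,0,1), (0,0,1,0), (0,1,0,0), (0,1,1,1), (1,0,0,0), (1,0,1,1), (1,1,0,1), (1,1,1,0)
Count: 8 out of 16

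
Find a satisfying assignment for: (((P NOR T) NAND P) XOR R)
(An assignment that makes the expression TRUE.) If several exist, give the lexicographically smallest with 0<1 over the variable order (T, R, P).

T=0, R=0, P=0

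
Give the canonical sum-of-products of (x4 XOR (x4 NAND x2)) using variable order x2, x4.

Σm(0, 2, 3) = (NOT x2 AND NOT x4) OR (x2 AND NOT x4) OR (x2 AND x4)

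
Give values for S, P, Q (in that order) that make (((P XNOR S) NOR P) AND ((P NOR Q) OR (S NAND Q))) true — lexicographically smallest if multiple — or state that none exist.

S=1, P=0, Q=0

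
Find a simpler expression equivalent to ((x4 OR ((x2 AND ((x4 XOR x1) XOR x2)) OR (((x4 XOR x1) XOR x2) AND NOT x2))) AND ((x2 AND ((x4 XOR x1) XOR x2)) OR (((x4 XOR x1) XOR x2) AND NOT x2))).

By absorption (E AND (E OR v) = E) then distribution ((E AND v) OR (E AND NOT v) = E):
= ((x4 XOR x1) XOR x2)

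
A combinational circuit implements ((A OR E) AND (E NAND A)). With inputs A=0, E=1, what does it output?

Substituting: ((0 OR 1) AND (1 NAND 0))
= 1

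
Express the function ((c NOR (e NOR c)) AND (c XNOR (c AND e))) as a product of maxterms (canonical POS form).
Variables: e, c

ΠM(0, 1, 3) = (e OR c) AND (e OR NOT c) AND (NOT e OR NOT c)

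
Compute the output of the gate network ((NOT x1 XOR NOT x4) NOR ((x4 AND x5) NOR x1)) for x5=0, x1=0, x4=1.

Substituting: ((NOT 0 XOR NOT 1) NOR ((1 AND 0) NOR 0))
= 0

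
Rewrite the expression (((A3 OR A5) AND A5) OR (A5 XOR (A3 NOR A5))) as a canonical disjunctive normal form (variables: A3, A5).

(NOT A3 AND NOT A5) OR (NOT A3 AND A5) OR (A3 AND A5)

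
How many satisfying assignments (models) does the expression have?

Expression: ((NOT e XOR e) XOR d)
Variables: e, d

Satisfying assignments: (0,0), (1,0)
Count: 2 out of 4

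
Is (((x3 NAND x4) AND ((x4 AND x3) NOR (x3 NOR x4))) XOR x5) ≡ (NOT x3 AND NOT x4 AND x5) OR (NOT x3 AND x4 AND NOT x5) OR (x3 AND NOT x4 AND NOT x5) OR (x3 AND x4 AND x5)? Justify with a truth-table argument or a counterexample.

Yes, they are equivalent — the two output columns agree on all 8 assignments:
x3 | x4 | x5 | Expression 1 | Expression 2
------------------------------------------
0 | 0 | 0 | 0 | 0
0 | 0 | 1 | 1 | 1
0 | 1 | 0 | 1 | 1
0 | 1 | 1 | 0 | 0
1 | 0 | 0 | 1 | 1
1 | 0 | 1 | 0 | 0
1 | 1 | 0 | 0 | 0
1 | 1 | 1 | 1 | 1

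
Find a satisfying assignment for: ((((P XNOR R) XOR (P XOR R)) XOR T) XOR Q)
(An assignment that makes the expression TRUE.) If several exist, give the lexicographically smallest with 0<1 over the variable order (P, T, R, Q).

P=0, T=0, R=0, Q=0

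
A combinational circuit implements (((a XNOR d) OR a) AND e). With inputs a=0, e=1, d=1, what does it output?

Substituting: (((0 XNOR 1) OR 0) AND 1)
= 0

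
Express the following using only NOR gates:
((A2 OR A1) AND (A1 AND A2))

((((A2 NOR A1) NOR (A2 NOR A1)) NOR ((A2 NOR A1) NOR (A2 NOR A1))) NOR (((A1 NOR A1) NOR (A2 NOR A2)) NOR ((A1 NOR A1) NOR (A2 NOR A2))))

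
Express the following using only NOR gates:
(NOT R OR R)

(((R NOR R) NOR R) NOR ((R NOR R) NOR R))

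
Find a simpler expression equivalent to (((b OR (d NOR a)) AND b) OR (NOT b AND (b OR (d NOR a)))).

By distribution ((E AND v) OR (E AND NOT v) = E):
= (b OR (d NOR a))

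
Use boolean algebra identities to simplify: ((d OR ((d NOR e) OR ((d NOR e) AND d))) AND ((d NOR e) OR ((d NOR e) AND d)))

By absorption (E AND (E OR v) = E) then absorption (E OR (E AND v) = E):
= (d NOR e)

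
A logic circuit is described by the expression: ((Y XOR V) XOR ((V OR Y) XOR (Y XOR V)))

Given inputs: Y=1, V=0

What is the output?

Substituting: ((1 XOR 0) XOR ((0 OR 1) XOR (1 XOR 0)))
= 1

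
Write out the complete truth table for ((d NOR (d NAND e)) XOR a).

a | e | d | Output
------------------
0 | 0 | 0 | 0
0 | 0 | 1 | 0
0 | 1 | 0 | 0
0 | 1 | 1 | 0
1 | 0 | 0 | 1
1 | 0 | 1 | 1
1 | 1 | 0 | 1
1 | 1 | 1 | 1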